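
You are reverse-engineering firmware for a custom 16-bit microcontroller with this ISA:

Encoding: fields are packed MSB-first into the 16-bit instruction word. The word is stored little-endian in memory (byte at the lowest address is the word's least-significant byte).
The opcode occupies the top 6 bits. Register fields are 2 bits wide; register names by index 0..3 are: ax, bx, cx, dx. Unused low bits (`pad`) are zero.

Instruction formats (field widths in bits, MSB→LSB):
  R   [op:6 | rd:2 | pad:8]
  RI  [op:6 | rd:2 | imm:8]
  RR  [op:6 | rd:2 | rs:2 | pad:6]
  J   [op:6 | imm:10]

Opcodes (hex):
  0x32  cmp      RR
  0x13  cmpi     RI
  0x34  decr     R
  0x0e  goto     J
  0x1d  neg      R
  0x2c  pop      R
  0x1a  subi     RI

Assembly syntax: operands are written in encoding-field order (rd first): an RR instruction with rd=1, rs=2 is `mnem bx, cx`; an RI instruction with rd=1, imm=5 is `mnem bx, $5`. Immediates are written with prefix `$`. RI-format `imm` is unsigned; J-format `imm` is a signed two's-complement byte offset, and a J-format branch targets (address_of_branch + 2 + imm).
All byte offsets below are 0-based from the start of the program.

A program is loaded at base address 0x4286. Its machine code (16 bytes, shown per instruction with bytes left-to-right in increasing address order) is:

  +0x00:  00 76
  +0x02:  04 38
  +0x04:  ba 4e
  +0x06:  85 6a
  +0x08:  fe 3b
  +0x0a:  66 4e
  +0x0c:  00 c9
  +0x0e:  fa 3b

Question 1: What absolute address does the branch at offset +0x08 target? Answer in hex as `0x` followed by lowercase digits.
@+08  little-endian(fe 3b) = 0x3bfe
  top 6b → 0xe → goto [J]
  [9:0] imm=1022 (s10→-2) = $-2
  target = base 0x4286 + off 0x08 + 2 + imm -2 = 0x428e

0x428e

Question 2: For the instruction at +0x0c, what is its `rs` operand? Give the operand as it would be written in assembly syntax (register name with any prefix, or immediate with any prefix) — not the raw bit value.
ax

[0c] 00 c9 → 0xc900
  top 6b → 0x32 → cmp [RR]
  rd@[9:8]=0x1 ⇒ bx
  rs@[7:6]=0x0 ⇒ ax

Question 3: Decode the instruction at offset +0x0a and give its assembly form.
off 0x0a: read 66 4e as little → 0x4e66
  top 6b → 0x13 → cmpi [RI]
  rd@[9:8]=0x2 ⇒ cx
  imm@[7:0]=0x66 ⇒ $102

cmpi cx, $102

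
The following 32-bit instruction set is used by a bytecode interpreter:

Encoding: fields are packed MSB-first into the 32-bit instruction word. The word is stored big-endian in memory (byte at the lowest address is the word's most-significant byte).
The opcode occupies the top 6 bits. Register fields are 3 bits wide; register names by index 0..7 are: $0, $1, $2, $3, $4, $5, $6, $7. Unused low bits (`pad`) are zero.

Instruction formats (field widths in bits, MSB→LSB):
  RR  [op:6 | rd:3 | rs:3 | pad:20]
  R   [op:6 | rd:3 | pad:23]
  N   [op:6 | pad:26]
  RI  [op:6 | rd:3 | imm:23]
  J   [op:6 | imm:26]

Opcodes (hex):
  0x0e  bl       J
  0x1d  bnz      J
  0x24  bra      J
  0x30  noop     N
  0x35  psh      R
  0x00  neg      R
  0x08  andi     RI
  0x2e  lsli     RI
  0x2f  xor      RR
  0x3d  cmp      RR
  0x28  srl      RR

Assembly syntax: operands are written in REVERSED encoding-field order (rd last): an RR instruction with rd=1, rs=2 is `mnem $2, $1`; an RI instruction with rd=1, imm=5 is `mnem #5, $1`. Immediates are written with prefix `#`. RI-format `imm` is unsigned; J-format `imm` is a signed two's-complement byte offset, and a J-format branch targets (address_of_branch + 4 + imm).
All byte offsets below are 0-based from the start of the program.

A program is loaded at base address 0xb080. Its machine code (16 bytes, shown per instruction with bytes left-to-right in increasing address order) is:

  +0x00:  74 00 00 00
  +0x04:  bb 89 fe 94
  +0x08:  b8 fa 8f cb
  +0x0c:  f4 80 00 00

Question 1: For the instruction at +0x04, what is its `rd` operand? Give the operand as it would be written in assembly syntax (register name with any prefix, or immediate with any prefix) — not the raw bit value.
$7

[04] bb 89 fe 94 → 0xbb89fe94
  top 6b → 0x2e → lsli [RI]
  rd: (w>>23)&0x7=0x7 → $7
  imm: (w>>0)&0x7fffff=0x9fe94 → #654996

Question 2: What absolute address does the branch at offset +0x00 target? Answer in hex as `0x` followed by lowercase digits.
[00] 74 00 00 00 → 0x74000000
  top 6b → 0x1d → bnz [J]
  imm@[25:0]=0x0 ⇒ #0
  target = base 0xb080 + off 0x00 + 4 + imm 0 = 0xb084

0xb084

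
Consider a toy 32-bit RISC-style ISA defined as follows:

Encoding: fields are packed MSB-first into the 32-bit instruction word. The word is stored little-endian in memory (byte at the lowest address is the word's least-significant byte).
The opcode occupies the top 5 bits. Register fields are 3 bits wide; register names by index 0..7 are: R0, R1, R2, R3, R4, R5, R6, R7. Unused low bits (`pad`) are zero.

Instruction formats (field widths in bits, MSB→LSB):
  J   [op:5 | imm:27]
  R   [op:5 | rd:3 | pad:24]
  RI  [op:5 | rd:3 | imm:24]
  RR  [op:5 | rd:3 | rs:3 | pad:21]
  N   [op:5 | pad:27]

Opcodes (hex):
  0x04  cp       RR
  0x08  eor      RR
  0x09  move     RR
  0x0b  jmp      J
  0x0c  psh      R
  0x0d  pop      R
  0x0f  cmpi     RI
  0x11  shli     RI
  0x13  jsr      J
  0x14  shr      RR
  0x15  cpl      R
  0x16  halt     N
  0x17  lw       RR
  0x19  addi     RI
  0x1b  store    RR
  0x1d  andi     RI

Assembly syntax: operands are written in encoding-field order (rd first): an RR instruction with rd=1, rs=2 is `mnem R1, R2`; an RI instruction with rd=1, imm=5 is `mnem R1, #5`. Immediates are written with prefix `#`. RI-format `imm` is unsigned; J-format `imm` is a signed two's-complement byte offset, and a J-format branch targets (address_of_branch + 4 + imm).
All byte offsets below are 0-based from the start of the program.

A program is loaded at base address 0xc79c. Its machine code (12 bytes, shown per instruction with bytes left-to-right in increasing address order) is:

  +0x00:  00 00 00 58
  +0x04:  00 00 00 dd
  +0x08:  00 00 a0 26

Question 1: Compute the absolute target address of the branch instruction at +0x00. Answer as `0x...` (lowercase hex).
[00] 00 00 00 58 → 0x58000000
  opcode bits[31:27]=0xb: jmp/J
  imm: (w>>0)&0x7ffffff=0x0 → #0
  target = base 0xc79c + off 0x00 + 4 + imm 0 = 0xc7a0

0xc7a0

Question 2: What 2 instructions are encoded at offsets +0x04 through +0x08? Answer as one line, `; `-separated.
store R5, R0; cp R6, R5

+0x04: 00 00 00 dd ⇒ word 0xdd000000 (little)
  op=0xdd000000>>27=0x1b ⇒ store (RR)
  rd: (w>>24)&0x7=0x5 → R5
  rs: (w>>21)&0x7=0x0 → R0
+0x08: 00 00 a0 26 ⇒ word 0x26a00000 (little)
  op=0x26a00000>>27=0x4 ⇒ cp (RR)
  rd: (w>>24)&0x7=0x6 → R6
  rs: (w>>21)&0x7=0x5 → R5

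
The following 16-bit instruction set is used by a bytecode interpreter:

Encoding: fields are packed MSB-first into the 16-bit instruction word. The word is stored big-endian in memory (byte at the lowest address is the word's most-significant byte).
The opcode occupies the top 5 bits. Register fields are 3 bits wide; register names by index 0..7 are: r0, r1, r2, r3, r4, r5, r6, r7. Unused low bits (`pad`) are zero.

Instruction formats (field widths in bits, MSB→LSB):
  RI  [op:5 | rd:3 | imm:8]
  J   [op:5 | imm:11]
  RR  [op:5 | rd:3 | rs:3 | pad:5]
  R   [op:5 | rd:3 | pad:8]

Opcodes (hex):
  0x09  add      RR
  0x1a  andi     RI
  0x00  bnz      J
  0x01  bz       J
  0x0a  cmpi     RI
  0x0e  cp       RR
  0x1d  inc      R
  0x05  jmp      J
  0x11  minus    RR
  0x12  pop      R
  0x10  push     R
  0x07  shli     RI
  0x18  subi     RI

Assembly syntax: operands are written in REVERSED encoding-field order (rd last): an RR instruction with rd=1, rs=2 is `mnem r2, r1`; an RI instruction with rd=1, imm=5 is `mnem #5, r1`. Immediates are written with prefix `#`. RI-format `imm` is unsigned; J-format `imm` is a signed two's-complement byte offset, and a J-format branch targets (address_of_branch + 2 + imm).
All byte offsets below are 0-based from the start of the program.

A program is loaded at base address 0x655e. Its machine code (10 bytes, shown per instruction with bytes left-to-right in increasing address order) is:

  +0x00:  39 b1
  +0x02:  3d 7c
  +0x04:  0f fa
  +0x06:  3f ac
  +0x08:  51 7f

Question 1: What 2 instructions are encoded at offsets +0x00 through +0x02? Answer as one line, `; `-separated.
shli #177, r1; shli #124, r5

@+00  big-endian(39 b1) = 0x39b1
  opcode bits[15:11]=0x7: shli/RI
  rd@[10:8]=0x1 ⇒ r1
  imm@[7:0]=0xb1 ⇒ #177
@+02  big-endian(3d 7c) = 0x3d7c
  opcode bits[15:11]=0x7: shli/RI
  rd@[10:8]=0x5 ⇒ r5
  imm@[7:0]=0x7c ⇒ #124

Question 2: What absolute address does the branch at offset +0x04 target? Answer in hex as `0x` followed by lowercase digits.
[04] 0f fa → 0x0ffa
  top 5b → 0x1 → bz [J]
  [10:0] imm=2042 (s11→-6) = #-6
  target = base 0x655e + off 0x04 + 2 + imm -6 = 0x655e

0x655e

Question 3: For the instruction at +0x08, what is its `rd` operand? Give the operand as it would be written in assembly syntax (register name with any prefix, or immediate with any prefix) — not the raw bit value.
@+08  big-endian(51 7f) = 0x517f
  op=0x517f>>11=0xa ⇒ cmpi (RI)
  rd@[10:8]=0x1 ⇒ r1
  imm@[7:0]=0x7f ⇒ #127

r1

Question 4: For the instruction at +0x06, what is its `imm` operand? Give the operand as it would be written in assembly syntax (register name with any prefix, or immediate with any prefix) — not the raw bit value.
[06] 3f ac → 0x3fac
  op=0x3fac>>11=0x7 ⇒ shli (RI)
  rd: (w>>8)&0x7=0x7 → r7
  imm: (w>>0)&0xff=0xac → #172

#172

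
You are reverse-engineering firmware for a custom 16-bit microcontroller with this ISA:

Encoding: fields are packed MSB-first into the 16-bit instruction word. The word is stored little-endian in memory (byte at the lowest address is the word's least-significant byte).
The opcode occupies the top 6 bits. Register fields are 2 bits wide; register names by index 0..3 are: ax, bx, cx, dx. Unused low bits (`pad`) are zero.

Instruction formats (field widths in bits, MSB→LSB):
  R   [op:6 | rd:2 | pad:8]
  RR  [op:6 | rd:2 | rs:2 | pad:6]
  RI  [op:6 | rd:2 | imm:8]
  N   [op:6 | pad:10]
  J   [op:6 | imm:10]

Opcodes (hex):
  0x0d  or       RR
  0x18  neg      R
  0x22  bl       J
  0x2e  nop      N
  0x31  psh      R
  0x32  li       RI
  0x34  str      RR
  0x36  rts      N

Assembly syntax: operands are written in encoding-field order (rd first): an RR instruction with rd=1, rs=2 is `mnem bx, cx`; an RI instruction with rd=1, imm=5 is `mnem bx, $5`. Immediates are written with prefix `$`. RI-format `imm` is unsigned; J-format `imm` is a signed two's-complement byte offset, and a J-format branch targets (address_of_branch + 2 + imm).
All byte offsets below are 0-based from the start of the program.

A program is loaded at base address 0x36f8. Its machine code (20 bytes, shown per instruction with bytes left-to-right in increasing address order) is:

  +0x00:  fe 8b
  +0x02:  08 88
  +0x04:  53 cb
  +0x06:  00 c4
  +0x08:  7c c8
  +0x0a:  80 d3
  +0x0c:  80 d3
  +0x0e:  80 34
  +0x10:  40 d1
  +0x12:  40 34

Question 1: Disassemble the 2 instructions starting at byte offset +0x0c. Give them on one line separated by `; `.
str dx, cx; or ax, cx

off 0x0c: read 80 d3 as little → 0xd380
  top 6b → 0x34 → str [RR]
  rd@[9:8]=0x3 ⇒ dx
  rs@[7:6]=0x2 ⇒ cx
off 0x0e: read 80 34 as little → 0x3480
  top 6b → 0xd → or [RR]
  rd@[9:8]=0x0 ⇒ ax
  rs@[7:6]=0x2 ⇒ cx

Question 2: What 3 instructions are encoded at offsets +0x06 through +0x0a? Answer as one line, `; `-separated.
psh ax; li ax, $124; str dx, cx

off 0x06: read 00 c4 as little → 0xc400
  opcode bits[15:10]=0x31: psh/R
  [9:8] rd=0 = ax
off 0x08: read 7c c8 as little → 0xc87c
  opcode bits[15:10]=0x32: li/RI
  [9:8] rd=0 = ax
  [7:0] imm=124 = $124
off 0x0a: read 80 d3 as little → 0xd380
  opcode bits[15:10]=0x34: str/RR
  [9:8] rd=3 = dx
  [7:6] rs=2 = cx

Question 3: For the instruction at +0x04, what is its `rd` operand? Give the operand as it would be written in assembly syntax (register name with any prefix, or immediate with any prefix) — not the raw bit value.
off 0x04: read 53 cb as little → 0xcb53
  opcode bits[15:10]=0x32: li/RI
  rd: (w>>8)&0x3=0x3 → dx
  imm: (w>>0)&0xff=0x53 → $83

dx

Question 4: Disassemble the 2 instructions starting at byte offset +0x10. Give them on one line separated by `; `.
str bx, bx; or ax, bx

+0x10: 40 d1 ⇒ word 0xd140 (little)
  opcode bits[15:10]=0x34: str/RR
  [9:8] rd=1 = bx
  [7:6] rs=1 = bx
+0x12: 40 34 ⇒ word 0x3440 (little)
  opcode bits[15:10]=0xd: or/RR
  [9:8] rd=0 = ax
  [7:6] rs=1 = bx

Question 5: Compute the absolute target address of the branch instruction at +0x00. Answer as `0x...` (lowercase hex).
@+00  little-endian(fe 8b) = 0x8bfe
  top 6b → 0x22 → bl [J]
  imm@[9:0]=0x3fe (s10→-2) ⇒ $-2
  target = base 0x36f8 + off 0x00 + 2 + imm -2 = 0x36f8

0x36f8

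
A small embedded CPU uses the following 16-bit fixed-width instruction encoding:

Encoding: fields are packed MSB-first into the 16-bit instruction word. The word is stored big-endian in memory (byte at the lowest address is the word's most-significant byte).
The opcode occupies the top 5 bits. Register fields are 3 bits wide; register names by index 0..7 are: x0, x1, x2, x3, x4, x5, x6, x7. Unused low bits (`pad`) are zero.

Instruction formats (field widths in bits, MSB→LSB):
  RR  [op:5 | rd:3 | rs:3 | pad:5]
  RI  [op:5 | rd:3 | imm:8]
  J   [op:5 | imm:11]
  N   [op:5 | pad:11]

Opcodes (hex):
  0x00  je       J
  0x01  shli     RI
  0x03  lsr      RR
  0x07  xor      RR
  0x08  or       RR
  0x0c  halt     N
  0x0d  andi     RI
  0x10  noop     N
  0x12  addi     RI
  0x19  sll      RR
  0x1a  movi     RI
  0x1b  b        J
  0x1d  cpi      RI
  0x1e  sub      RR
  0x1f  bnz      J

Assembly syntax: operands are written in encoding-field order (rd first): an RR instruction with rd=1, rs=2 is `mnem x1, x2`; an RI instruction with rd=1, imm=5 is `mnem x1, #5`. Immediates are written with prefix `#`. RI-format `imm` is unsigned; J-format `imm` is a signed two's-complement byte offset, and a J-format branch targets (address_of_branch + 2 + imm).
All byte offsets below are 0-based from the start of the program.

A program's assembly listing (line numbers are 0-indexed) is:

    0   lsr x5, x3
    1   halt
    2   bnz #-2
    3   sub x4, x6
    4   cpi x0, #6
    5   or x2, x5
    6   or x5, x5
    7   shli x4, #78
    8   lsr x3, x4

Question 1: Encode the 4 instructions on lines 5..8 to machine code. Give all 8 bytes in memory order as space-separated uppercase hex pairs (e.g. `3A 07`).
42 A0 45 A0 0C 4E 1B 80

5. or fields op=0x8:5|rd=2:3|rs=5:3|pad=0:5 → word 42a0h → 42 a0
6. or fields op=0x8:5|rd=5:3|rs=5:3|pad=0:5 → word 45a0h → 45 a0
7. shli fields op=0x1:5|rd=4:3|imm=78:8 → word 0c4eh → 0c 4e
8. lsr fields op=0x3:5|rd=3:3|rs=4:3|pad=0:5 → word 1b80h → 1b 80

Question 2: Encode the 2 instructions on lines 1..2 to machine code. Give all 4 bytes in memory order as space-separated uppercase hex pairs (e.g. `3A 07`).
60 00 FF FE

L1: halt op=0xc:5|pad=0:11 ⇒ 0x6000 ⇒ big 60 00
L2: bnz op=0x1f:5|imm=-2:11 ⇒ 0xfffe ⇒ big ff fe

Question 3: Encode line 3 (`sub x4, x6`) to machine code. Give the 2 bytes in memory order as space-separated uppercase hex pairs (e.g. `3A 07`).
F4 C0

L3: sub op=0x1e:5|rd=4:3|rs=6:3|pad=0:5 ⇒ 0xf4c0 ⇒ big f4 c0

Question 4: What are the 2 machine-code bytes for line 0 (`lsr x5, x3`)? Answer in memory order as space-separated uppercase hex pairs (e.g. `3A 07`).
0. lsr fields op=0x3:5|rd=5:3|rs=3:3|pad=0:5 → word 1d60h → 1d 60

1D 60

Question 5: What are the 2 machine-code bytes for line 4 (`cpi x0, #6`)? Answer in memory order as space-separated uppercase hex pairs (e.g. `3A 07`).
E8 06

4. cpi fields op=0x1d:5|rd=0:3|imm=6:8 → word e806h → e8 06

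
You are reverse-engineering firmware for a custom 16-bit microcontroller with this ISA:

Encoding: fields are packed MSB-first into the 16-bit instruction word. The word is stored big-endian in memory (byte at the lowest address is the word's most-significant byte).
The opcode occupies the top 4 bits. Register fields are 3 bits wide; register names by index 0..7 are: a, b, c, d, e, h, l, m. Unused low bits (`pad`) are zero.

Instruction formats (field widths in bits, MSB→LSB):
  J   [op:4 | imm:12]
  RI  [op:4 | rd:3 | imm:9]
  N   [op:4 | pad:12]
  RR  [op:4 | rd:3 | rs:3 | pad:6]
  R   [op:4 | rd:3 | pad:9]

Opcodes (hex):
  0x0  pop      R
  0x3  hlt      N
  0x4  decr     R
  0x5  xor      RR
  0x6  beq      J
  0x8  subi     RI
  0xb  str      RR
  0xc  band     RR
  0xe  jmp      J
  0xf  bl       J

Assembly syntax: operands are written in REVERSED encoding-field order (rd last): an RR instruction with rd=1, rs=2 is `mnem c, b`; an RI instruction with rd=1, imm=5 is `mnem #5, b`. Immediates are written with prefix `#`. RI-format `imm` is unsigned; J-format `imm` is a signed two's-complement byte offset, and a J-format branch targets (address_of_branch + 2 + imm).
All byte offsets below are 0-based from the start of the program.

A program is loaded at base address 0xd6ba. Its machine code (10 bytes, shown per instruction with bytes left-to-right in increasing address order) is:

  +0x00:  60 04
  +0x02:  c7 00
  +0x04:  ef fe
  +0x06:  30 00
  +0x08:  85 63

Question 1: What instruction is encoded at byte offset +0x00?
beq #4

@+00  big-endian(60 04) = 0x6004
  top 4b → 0x6 → beq [J]
  imm: (w>>0)&0xfff=0x4 → #4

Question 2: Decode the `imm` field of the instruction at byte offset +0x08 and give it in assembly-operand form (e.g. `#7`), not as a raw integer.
[08] 85 63 → 0x8563
  opcode bits[15:12]=0x8: subi/RI
  rd: (w>>9)&0x7=0x2 → c
  imm: (w>>0)&0x1ff=0x163 → #355

#355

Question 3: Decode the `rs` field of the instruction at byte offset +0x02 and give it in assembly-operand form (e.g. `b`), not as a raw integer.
e

@+02  big-endian(c7 00) = 0xc700
  op=0xc700>>12=0xc ⇒ band (RR)
  rd: (w>>9)&0x7=0x3 → d
  rs: (w>>6)&0x7=0x4 → e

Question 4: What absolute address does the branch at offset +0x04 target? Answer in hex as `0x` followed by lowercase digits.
[04] ef fe → 0xeffe
  top 4b → 0xe → jmp [J]
  imm@[11:0]=0xffe (s12→-2) ⇒ #-2
  target = base 0xd6ba + off 0x04 + 2 + imm -2 = 0xd6be

0xd6be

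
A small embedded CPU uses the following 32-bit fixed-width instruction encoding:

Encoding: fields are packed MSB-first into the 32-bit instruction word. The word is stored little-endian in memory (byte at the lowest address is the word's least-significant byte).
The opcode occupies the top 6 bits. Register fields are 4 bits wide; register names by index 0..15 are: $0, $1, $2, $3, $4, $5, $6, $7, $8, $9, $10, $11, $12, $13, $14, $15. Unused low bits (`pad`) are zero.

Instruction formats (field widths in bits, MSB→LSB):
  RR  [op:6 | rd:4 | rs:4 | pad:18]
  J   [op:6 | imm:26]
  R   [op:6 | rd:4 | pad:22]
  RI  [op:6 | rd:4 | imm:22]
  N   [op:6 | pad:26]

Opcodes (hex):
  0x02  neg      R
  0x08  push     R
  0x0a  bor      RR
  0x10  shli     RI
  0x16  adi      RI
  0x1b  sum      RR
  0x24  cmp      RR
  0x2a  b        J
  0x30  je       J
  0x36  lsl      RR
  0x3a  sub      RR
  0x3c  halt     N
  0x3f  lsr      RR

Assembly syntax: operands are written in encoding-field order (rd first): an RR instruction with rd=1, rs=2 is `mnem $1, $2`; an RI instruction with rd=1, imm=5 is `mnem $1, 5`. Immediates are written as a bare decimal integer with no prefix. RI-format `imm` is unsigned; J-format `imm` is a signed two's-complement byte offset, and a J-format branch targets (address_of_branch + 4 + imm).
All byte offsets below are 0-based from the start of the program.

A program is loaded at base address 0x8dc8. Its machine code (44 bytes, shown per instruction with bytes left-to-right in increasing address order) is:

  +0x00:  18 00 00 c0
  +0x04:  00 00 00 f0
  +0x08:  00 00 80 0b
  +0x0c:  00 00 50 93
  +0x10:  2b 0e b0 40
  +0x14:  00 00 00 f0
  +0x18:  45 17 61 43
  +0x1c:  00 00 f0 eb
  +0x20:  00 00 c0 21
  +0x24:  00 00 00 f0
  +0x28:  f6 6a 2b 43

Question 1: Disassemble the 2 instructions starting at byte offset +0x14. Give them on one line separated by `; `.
halt; shli $13, 2168645

off 0x14: read 00 00 00 f0 as little → 0xf0000000
  opcode bits[31:26]=0x3c: halt/N
off 0x18: read 45 17 61 43 as little → 0x43611745
  opcode bits[31:26]=0x10: shli/RI
  rd@[25:22]=0xd ⇒ $13
  imm@[21:0]=0x211745 ⇒ 2168645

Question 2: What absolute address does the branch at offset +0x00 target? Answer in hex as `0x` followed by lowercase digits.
0x8de4

+0x00: 18 00 00 c0 ⇒ word 0xc0000018 (little)
  opcode bits[31:26]=0x30: je/J
  imm: (w>>0)&0x3ffffff=0x18 → 24
  target = base 0x8dc8 + off 0x00 + 4 + imm 24 = 0x8de4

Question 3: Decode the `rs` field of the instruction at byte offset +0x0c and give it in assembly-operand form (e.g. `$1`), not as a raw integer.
[0c] 00 00 50 93 → 0x93500000
  top 6b → 0x24 → cmp [RR]
  rd: (w>>22)&0xf=0xd → $13
  rs: (w>>18)&0xf=0x4 → $4

$4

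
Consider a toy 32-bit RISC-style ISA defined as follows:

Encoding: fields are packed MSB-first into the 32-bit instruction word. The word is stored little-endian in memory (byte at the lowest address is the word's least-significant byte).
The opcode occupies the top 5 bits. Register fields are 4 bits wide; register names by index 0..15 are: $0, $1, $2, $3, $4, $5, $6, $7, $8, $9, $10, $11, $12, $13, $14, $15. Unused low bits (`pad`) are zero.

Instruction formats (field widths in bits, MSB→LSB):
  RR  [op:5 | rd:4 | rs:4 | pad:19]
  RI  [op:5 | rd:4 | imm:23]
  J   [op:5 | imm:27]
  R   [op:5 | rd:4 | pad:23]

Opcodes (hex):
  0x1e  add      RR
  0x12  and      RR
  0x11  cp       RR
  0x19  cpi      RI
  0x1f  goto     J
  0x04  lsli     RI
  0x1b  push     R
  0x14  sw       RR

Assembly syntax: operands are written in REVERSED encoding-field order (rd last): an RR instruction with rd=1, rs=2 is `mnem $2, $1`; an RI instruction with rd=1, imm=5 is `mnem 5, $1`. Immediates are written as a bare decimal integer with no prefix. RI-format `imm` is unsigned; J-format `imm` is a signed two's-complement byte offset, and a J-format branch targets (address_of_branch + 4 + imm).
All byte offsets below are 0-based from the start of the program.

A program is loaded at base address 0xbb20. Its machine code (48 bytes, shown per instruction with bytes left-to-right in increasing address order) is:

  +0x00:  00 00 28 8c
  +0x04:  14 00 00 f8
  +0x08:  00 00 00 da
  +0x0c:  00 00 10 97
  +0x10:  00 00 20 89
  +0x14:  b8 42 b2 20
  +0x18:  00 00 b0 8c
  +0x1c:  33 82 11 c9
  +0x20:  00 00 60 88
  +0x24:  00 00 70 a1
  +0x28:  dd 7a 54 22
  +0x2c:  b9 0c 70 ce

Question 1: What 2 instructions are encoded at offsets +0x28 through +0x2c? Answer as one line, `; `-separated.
off 0x28: read dd 7a 54 22 as little → 0x22547add
  op=0x22547add>>27=0x4 ⇒ lsli (RI)
  [26:23] rd=4 = $4
  [22:0] imm=5536477 = 5536477
off 0x2c: read b9 0c 70 ce as little → 0xce700cb9
  op=0xce700cb9>>27=0x19 ⇒ cpi (RI)
  [26:23] rd=12 = $12
  [22:0] imm=7343289 = 7343289

lsli 5536477, $4; cpi 7343289, $12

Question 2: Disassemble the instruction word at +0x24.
off 0x24: read 00 00 70 a1 as little → 0xa1700000
  op=0xa1700000>>27=0x14 ⇒ sw (RR)
  [26:23] rd=2 = $2
  [22:19] rs=14 = $14

sw $14, $2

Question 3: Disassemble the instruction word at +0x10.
cp $4, $2

[10] 00 00 20 89 → 0x89200000
  opcode bits[31:27]=0x11: cp/RR
  rd@[26:23]=0x2 ⇒ $2
  rs@[22:19]=0x4 ⇒ $4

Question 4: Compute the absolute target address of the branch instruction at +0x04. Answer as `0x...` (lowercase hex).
[04] 14 00 00 f8 → 0xf8000014
  op=0xf8000014>>27=0x1f ⇒ goto (J)
  [26:0] imm=20 = 20
  target = base 0xbb20 + off 0x04 + 4 + imm 20 = 0xbb3c

0xbb3c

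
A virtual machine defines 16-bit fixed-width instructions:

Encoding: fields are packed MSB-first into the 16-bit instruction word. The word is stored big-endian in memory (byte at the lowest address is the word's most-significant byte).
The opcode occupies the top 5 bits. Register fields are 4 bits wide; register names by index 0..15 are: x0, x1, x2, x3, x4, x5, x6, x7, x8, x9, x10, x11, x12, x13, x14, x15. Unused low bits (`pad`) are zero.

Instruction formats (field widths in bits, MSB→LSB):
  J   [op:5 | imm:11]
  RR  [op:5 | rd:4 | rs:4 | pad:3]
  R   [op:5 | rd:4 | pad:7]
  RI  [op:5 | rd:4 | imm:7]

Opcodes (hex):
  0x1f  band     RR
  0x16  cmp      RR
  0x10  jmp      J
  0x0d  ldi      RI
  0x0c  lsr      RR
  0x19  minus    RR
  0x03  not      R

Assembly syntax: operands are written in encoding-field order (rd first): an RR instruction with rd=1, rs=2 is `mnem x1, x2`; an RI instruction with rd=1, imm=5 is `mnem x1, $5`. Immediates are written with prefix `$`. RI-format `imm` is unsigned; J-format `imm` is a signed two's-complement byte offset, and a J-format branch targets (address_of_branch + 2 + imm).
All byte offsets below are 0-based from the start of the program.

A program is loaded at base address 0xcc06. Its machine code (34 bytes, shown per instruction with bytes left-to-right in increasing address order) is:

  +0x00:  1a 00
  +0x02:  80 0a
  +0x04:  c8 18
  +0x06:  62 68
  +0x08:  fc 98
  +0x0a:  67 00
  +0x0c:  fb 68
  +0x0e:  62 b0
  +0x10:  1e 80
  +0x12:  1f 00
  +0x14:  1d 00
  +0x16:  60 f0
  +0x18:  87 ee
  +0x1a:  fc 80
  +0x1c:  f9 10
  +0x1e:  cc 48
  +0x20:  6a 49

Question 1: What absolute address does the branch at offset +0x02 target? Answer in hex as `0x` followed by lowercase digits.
+0x02: 80 0a ⇒ word 0x800a (big)
  top 5b → 0x10 → jmp [J]
  [10:0] imm=10 = $10
  target = base 0xcc06 + off 0x02 + 2 + imm 10 = 0xcc14

0xcc14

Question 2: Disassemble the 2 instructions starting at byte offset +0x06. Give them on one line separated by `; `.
+0x06: 62 68 ⇒ word 0x6268 (big)
  opcode bits[15:11]=0xc: lsr/RR
  rd@[10:7]=0x4 ⇒ x4
  rs@[6:3]=0xd ⇒ x13
+0x08: fc 98 ⇒ word 0xfc98 (big)
  opcode bits[15:11]=0x1f: band/RR
  rd@[10:7]=0x9 ⇒ x9
  rs@[6:3]=0x3 ⇒ x3

lsr x4, x13; band x9, x3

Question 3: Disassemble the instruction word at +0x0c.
[0c] fb 68 → 0xfb68
  top 5b → 0x1f → band [RR]
  rd@[10:7]=0x6 ⇒ x6
  rs@[6:3]=0xd ⇒ x13

band x6, x13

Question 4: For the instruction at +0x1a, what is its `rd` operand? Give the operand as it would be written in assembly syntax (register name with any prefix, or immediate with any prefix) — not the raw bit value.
x9

off 0x1a: read fc 80 as big → 0xfc80
  opcode bits[15:11]=0x1f: band/RR
  rd: (w>>7)&0xf=0x9 → x9
  rs: (w>>3)&0xf=0x0 → x0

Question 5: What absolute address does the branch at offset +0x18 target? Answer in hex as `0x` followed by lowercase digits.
+0x18: 87 ee ⇒ word 0x87ee (big)
  opcode bits[15:11]=0x10: jmp/J
  [10:0] imm=2030 (s11→-18) = $-18
  target = base 0xcc06 + off 0x18 + 2 + imm -18 = 0xcc0e

0xcc0e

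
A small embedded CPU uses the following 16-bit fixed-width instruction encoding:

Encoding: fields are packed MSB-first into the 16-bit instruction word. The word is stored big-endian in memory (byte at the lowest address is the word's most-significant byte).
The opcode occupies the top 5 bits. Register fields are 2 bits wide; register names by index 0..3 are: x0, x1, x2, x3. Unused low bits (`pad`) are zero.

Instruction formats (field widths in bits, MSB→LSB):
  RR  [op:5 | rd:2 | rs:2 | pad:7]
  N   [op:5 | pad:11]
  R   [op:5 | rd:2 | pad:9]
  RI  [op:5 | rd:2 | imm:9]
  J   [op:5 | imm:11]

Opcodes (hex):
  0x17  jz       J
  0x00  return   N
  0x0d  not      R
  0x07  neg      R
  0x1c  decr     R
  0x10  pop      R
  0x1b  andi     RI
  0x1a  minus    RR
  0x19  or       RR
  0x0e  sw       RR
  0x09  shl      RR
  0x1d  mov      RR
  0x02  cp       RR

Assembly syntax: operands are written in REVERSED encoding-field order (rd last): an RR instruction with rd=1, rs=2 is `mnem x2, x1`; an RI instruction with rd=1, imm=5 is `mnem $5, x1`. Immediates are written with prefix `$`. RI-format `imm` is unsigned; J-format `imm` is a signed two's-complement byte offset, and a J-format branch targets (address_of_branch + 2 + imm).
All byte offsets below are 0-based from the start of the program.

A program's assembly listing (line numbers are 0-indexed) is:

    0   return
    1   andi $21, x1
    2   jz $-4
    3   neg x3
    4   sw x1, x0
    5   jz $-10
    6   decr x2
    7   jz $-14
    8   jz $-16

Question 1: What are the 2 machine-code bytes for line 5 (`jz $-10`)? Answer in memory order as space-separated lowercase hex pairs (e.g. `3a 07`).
line 5 (jz): pack op=0x17:5|imm=-10:11 = 0xbff6; big→ bf f6

bf f6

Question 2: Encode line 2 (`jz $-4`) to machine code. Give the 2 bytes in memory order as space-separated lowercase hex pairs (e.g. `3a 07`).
line 2 (jz): pack op=0x17:5|imm=-4:11 = 0xbffc; big→ bf fc

bf fc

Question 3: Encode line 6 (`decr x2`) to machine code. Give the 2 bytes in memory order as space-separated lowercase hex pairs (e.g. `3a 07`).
6. decr fields op=0x1c:5|rd=2:2|pad=0:9 → word e400h → e4 00

e4 00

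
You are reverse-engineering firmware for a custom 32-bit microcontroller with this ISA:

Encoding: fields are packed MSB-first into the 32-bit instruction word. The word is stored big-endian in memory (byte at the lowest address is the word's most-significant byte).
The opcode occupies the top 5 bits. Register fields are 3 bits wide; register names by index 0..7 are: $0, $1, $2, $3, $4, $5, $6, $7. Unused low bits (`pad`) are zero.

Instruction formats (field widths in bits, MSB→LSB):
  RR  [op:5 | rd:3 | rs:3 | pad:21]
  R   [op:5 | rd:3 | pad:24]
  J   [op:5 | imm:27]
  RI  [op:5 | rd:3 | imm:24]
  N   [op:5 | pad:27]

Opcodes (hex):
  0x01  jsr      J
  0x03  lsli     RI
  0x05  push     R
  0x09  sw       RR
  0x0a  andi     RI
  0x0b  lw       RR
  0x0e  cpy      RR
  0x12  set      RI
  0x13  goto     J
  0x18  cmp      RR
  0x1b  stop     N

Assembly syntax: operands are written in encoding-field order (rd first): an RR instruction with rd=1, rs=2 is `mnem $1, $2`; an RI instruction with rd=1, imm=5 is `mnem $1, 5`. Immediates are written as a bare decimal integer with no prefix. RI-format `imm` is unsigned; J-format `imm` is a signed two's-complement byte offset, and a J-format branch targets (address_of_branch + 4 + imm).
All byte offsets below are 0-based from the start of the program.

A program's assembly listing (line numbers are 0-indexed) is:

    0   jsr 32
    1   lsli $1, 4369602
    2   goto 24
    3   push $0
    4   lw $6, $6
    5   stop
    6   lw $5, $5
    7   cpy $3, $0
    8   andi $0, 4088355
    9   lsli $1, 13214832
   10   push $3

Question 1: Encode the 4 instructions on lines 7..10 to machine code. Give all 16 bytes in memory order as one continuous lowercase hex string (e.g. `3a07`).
L7: cpy op=0xe:5|rd=3:3|rs=0:3|pad=0:21 ⇒ 0x73000000 ⇒ big 73 00 00 00
L8: andi op=0xa:5|rd=0:3|imm=4088355:24 ⇒ 0x503e6223 ⇒ big 50 3e 62 23
L9: lsli op=0x3:5|rd=1:3|imm=13214832:24 ⇒ 0x19c9a470 ⇒ big 19 c9 a4 70
L10: push op=0x5:5|rd=3:3|pad=0:24 ⇒ 0x2b000000 ⇒ big 2b 00 00 00

73000000503e622319c9a4702b000000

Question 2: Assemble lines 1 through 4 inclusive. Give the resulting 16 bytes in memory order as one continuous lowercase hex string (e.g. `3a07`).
line 1 (lsli): pack op=0x3:5|rd=1:3|imm=4369602:24 = 0x1942acc2; big→ 19 42 ac c2
line 2 (goto): pack op=0x13:5|imm=24:27 = 0x98000018; big→ 98 00 00 18
line 3 (push): pack op=0x5:5|rd=0:3|pad=0:24 = 0x28000000; big→ 28 00 00 00
line 4 (lw): pack op=0xb:5|rd=6:3|rs=6:3|pad=0:21 = 0x5ec00000; big→ 5e c0 00 00

1942acc298000018280000005ec00000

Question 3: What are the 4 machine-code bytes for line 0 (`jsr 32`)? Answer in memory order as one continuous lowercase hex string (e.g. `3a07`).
08000020

0. jsr fields op=0x1:5|imm=32:27 → word 08000020h → 08 00 00 20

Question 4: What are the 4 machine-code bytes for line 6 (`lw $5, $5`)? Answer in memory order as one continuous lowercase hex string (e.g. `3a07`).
5da00000

line 6 (lw): pack op=0xb:5|rd=5:3|rs=5:3|pad=0:21 = 0x5da00000; big→ 5d a0 00 00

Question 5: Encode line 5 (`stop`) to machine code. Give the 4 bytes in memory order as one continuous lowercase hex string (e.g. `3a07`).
L5: stop op=0x1b:5|pad=0:27 ⇒ 0xd8000000 ⇒ big d8 00 00 00

d8000000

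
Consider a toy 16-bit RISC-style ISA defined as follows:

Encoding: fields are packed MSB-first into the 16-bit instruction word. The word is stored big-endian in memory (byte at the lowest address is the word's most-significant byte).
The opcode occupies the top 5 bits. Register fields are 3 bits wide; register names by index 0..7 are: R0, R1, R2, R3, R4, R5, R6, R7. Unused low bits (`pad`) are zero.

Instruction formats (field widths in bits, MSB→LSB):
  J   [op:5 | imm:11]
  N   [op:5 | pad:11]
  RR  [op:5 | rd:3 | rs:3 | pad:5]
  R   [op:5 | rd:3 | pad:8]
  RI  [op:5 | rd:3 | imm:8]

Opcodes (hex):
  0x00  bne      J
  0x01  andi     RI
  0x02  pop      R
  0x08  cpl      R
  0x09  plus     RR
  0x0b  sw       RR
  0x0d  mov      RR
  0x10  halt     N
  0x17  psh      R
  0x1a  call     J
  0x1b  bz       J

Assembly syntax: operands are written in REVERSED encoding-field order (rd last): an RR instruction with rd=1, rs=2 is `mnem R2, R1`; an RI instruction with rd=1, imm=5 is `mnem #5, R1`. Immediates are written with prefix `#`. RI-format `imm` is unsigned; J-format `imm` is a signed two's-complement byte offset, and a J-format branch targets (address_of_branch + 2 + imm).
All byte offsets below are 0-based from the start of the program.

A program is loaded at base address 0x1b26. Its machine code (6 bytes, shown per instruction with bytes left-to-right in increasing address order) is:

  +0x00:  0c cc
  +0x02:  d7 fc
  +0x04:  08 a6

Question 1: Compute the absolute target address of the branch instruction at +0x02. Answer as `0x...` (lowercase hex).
0x1b26

+0x02: d7 fc ⇒ word 0xd7fc (big)
  opcode bits[15:11]=0x1a: call/J
  imm: (w>>0)&0x7ff=0x7fc (s11→-4) → #-4
  target = base 0x1b26 + off 0x02 + 2 + imm -4 = 0x1b26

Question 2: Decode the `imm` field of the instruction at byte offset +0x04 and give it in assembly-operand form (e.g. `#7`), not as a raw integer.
off 0x04: read 08 a6 as big → 0x08a6
  top 5b → 0x1 → andi [RI]
  rd@[10:8]=0x0 ⇒ R0
  imm@[7:0]=0xa6 ⇒ #166

#166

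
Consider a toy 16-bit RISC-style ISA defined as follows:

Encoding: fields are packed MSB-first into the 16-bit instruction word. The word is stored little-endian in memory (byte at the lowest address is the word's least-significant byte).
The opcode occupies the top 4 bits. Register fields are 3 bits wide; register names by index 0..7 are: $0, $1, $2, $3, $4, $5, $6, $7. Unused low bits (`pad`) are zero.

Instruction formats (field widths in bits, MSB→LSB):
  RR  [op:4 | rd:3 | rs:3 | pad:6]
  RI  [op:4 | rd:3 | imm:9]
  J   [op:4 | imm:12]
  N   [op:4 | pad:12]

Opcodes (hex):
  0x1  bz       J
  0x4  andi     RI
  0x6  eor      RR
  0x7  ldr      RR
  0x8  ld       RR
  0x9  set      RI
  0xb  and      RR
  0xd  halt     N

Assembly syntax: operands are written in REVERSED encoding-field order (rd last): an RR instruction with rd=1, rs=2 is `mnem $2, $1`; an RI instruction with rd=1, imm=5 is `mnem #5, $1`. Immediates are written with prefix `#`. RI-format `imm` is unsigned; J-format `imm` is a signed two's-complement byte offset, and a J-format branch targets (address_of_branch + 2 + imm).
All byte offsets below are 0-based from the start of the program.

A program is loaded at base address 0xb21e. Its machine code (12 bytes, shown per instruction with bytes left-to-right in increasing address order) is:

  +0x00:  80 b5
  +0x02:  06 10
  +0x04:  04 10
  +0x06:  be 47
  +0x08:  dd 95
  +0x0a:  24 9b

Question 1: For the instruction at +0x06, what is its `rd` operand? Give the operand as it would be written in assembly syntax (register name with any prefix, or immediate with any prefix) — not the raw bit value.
off 0x06: read be 47 as little → 0x47be
  top 4b → 0x4 → andi [RI]
  [11:9] rd=3 = $3
  [8:0] imm=446 = #446

$3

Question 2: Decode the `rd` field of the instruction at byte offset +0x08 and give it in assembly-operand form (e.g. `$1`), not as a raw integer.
$2

@+08  little-endian(dd 95) = 0x95dd
  op=0x95dd>>12=0x9 ⇒ set (RI)
  [11:9] rd=2 = $2
  [8:0] imm=477 = #477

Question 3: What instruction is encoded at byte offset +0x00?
off 0x00: read 80 b5 as little → 0xb580
  op=0xb580>>12=0xb ⇒ and (RR)
  [11:9] rd=2 = $2
  [8:6] rs=6 = $6

and $6, $2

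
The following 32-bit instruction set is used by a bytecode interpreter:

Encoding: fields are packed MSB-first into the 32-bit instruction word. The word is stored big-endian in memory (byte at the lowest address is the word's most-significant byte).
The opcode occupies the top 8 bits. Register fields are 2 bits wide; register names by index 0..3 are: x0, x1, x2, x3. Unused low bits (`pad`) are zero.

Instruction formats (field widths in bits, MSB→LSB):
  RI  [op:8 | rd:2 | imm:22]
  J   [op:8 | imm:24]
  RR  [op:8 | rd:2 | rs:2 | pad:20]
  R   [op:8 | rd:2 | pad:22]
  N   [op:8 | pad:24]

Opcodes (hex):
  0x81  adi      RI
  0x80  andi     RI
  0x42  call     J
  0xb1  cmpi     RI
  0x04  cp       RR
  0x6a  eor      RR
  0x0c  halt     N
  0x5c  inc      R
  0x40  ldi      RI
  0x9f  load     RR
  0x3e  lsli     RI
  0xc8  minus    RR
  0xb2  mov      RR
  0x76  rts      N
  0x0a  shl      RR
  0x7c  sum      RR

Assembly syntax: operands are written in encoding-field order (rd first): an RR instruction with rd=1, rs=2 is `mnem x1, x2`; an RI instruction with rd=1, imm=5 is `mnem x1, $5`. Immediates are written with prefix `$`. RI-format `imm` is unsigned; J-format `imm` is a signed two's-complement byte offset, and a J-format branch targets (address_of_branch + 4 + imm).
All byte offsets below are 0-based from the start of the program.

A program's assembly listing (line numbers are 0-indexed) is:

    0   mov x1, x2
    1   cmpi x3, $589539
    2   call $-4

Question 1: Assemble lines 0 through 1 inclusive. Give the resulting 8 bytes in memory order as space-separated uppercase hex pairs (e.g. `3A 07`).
0. mov fields op=0xb2:8|rd=1:2|rs=2:2|pad=0:20 → word b2600000h → b2 60 00 00
1. cmpi fields op=0xb1:8|rd=3:2|imm=589539:22 → word b1c8fee3h → b1 c8 fe e3

B2 60 00 00 B1 C8 FE E3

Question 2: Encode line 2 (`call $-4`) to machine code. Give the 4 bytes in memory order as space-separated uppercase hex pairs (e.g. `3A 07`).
42 FF FF FC

2. call fields op=0x42:8|imm=-4:24 → word 42fffffch → 42 ff ff fc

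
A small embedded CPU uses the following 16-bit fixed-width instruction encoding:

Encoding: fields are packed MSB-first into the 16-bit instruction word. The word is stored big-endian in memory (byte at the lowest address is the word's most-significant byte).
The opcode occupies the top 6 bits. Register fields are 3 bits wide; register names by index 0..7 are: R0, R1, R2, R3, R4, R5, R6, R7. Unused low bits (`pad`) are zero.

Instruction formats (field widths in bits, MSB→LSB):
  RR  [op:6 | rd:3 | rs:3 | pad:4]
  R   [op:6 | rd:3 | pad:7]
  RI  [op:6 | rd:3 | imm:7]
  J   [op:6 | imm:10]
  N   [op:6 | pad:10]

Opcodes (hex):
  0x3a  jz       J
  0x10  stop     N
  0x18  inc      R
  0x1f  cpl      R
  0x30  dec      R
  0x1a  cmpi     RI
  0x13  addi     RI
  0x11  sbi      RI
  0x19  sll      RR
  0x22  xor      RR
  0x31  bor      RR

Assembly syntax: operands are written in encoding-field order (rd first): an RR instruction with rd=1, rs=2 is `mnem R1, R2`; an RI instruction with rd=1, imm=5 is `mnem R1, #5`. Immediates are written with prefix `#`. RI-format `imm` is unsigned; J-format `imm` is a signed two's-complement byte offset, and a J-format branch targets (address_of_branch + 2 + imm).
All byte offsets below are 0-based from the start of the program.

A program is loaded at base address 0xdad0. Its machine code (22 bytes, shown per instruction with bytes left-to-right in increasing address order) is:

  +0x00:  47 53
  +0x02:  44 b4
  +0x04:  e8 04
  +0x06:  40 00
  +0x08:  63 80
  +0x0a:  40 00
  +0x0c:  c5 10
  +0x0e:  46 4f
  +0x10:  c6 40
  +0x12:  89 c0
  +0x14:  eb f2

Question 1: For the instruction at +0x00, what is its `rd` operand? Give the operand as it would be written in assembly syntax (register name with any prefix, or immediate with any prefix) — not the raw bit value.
R6

@+00  big-endian(47 53) = 0x4753
  opcode bits[15:10]=0x11: sbi/RI
  [9:7] rd=6 = R6
  [6:0] imm=83 = #83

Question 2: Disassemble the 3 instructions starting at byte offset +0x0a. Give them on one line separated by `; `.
stop; bor R2, R1; sbi R4, #79

off 0x0a: read 40 00 as big → 0x4000
  opcode bits[15:10]=0x10: stop/N
off 0x0c: read c5 10 as big → 0xc510
  opcode bits[15:10]=0x31: bor/RR
  [9:7] rd=2 = R2
  [6:4] rs=1 = R1
off 0x0e: read 46 4f as big → 0x464f
  opcode bits[15:10]=0x11: sbi/RI
  [9:7] rd=4 = R4
  [6:0] imm=79 = #79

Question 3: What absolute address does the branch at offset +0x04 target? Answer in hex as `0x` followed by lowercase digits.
0xdada

off 0x04: read e8 04 as big → 0xe804
  op=0xe804>>10=0x3a ⇒ jz (J)
  [9:0] imm=4 = #4
  target = base 0xdad0 + off 0x04 + 2 + imm 4 = 0xdada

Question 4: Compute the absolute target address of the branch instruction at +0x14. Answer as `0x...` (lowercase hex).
[14] eb f2 → 0xebf2
  opcode bits[15:10]=0x3a: jz/J
  [9:0] imm=1010 (s10→-14) = #-14
  target = base 0xdad0 + off 0x14 + 2 + imm -14 = 0xdad8

0xdad8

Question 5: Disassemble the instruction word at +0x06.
stop

+0x06: 40 00 ⇒ word 0x4000 (big)
  op=0x4000>>10=0x10 ⇒ stop (N)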